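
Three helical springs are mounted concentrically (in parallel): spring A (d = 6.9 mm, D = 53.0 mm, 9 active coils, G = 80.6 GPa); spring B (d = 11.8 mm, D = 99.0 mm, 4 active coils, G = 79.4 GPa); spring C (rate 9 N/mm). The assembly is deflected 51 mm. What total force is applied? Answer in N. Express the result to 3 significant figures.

3860 N

k_A = Gd⁴/(8D³N_a) = (80.6×10³)(6.9⁴)/(8·53.0³·9) = 17.044 N/mm
k_B = Gd⁴/(8D³N_a) = (79.4×10³)(11.8⁴)/(8·99.0³·4) = 49.578 N/mm
Parallel: k_eq = 17.044 + 49.578 + 9 = 75.622 N/mm
F = k_eq·δ = 75.622·51 = 3856.7 N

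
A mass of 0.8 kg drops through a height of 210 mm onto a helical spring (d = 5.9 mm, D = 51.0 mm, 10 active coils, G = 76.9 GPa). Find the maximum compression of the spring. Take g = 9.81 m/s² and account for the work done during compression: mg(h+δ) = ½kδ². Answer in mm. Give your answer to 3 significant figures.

20.3 mm

k = Gd⁴/(8D³N_a) = (76.9×10³)(5.9⁴)/(8·51.0³·10) = 8.7808 N/mm
W = mg = 0.8 × 9.81 = 7.848 N
½kδ² − Wδ − Wh = 0 → δ = (W + √(W² + 2kWh))/k
δ = (7.848 + √(61.591 + 28942.9))/8.7808 = (7.848 + 170.31)/8.7808 = 20.289 mm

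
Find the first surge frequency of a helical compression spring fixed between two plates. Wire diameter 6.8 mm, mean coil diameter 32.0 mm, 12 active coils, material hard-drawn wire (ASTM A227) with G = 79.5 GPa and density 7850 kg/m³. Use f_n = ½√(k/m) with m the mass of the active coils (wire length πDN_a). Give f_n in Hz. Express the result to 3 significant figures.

k = Gd⁴/(8D³N_a) = (79.5×10³)(6.8⁴)/(8·32.0³·12) = 54.036 N/mm = 54036 N/m
Wire length L = πDN_a = π·32.0·12 = 1206.4 mm
m = ρ·(πd²/4)·L = 7850 × 36.317×10⁻⁶ m² × 1.2064 m = 0.34392 kg
f_n = ½√(k/m) = 0.5·√(54036/0.34392) = 0.5·√(1.5712e+05) = 198.19 Hz

198 Hz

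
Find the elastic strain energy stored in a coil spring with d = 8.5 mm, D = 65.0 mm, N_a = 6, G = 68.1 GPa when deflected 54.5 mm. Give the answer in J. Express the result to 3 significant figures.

k = Gd⁴/(8D³N_a) = (68.1×10³)(8.5⁴)/(8·65.0³·6) = 26.968 N/mm
U = ½kδ² = 0.5 × 26.968 × 54.5² = 40050 N·mm = 40.05 J

40.1 J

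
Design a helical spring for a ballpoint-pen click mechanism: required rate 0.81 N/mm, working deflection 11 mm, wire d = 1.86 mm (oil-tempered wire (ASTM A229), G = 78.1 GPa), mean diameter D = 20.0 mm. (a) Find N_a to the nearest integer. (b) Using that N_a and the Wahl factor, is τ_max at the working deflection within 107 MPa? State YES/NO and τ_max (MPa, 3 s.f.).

(a) 18 coils; (b) YES, τ_max = 80.1 MPa

N_a = Gd⁴/(8D³k) = (78.1×10³)(1.86⁴)/(8·20.0³·0.81) = 18.03 → N_a = 18
Actual rate k = Gd⁴/(8D³·18) = 0.81143 N/mm
Working load F = kδ = 0.81143·11 = 8.9257 N
C = 20.0/1.86 = 10.7527; K_W = (4C−1)/(4C−4)+0.615/C = 1.1341
τ_max = K_W·8FD/(πd³) = 1.1341·70.644 = 80.117 MPa
τ_max ≤ 107 MPa → acceptable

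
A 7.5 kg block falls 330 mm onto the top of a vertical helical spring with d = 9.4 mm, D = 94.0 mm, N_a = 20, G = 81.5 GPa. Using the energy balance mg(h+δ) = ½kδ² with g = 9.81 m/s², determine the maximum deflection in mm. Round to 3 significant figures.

k = Gd⁴/(8D³N_a) = (81.5×10³)(9.4⁴)/(8·94.0³·20) = 4.7881 N/mm
W = mg = 7.5 × 9.81 = 73.575 N
½kδ² − Wδ − Wh = 0 → δ = (W + √(W² + 2kWh))/k
δ = (73.575 + √(5413.3 + 232509))/4.7881 = (73.575 + 487.77)/4.7881 = 117.24 mm

117 mm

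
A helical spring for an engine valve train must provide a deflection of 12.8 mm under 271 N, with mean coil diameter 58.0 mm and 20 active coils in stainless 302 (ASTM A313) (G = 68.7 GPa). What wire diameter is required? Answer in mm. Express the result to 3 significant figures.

Required rate k = F/δ = 271/12.8 = 21.172 N/mm
d = (8D³N_a·k / G)^(1/4) = (8·58.0³·20·21.172 / (68.7×10³))^0.25
  = (9620.7)^0.25 = 9.9038 mm

9.90 mm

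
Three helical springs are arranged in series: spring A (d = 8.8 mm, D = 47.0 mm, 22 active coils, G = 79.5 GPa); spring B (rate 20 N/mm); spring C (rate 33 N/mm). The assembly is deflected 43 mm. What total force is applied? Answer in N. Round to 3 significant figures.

k_A = Gd⁴/(8D³N_a) = (79.5×10³)(8.8⁴)/(8·47.0³·22) = 26.091 N/mm
Series: 1/k_eq = 1/26.091 + 1/20 + 1/33 = 0.11863; k_eq = 8.4295 N/mm
F = k_eq·δ = 8.4295·43 = 362.47 N

362 N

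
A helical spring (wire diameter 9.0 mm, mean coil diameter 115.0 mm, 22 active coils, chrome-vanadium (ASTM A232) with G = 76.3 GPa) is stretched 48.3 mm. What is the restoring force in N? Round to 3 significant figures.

k = Gd⁴/(8D³N_a) = (76.3×10³)(9.0⁴)/(8·115.0³·22) = 1.8702 N/mm
F = k·δ = 1.8702 × 48.3 = 90.331 N

90.3 N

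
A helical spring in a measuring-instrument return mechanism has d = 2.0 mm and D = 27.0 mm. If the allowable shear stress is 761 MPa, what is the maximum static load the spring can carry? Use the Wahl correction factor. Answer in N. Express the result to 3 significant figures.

80.1 N

C = D/d = 27.0/2.0 = 13.5000
K_W = (4C−1)/(4C−4) + 0.615/C = 53.000/50.000 + 0.0456 = 1.1056
τ_max = K·8FD/(πd³) → F_max = τ_allow·πd³/(8DK)
F_max = 761·π·2.0³/(8·27.0·1.1056) = 19126/238.8 = 80.092 N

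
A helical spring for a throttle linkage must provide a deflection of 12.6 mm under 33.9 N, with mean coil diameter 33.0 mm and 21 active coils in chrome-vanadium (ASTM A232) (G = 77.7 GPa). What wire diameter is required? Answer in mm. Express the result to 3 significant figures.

Required rate k = F/δ = 33.9/12.6 = 2.6905 N/mm
d = (8D³N_a·k / G)^(1/4) = (8·33.0³·21·2.6905 / (77.7×10³))^0.25
  = (209.05)^0.25 = 3.8025 mm

3.80 mm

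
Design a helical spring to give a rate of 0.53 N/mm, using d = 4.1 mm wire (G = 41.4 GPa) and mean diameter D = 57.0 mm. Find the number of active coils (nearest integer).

15

N_a = Gd⁴/(8D³k) = (41.4×10³ × 4.1⁴)/(8 × 57.0³ × 0.53)
    = 1.16987e+07 / 785218 = 14.9 → 15 coils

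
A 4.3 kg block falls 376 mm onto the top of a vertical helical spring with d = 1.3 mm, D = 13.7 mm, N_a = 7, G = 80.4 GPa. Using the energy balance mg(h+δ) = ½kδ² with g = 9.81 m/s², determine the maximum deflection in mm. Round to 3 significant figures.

170 mm

k = Gd⁴/(8D³N_a) = (80.4×10³)(1.3⁴)/(8·13.7³·7) = 1.5947 N/mm
W = mg = 4.3 × 9.81 = 42.183 N
½kδ² − Wδ − Wh = 0 → δ = (W + √(W² + 2kWh))/k
δ = (42.183 + √(1779.4 + 50586.5))/1.5947 = (42.183 + 228.84)/1.5947 = 169.95 mm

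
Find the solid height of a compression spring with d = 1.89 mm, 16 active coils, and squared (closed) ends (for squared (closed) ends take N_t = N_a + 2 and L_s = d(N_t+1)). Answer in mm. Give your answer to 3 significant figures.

35.9 mm

squared (closed) ends: N_t = N_a + 2 = 16 + 2 = 18
L_s = d·(N_t+1) = 1.89 × 19 = 35.91 mm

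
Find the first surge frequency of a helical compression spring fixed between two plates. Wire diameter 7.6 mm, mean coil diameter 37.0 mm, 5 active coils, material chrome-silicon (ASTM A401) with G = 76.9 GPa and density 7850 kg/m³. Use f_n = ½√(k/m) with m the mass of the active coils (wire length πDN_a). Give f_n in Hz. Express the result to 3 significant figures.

391 Hz

k = Gd⁴/(8D³N_a) = (76.9×10³)(7.6⁴)/(8·37.0³·5) = 126.62 N/mm = 1.2662e+05 N/m
Wire length L = πDN_a = π·37.0·5 = 581.19 mm
m = ρ·(πd²/4)·L = 7850 × 45.365×10⁻⁶ m² × 0.58119 m = 0.20697 kg
f_n = ½√(k/m) = 0.5·√(1.2662e+05/0.20697) = 0.5·√(6.118e+05) = 391.09 Hz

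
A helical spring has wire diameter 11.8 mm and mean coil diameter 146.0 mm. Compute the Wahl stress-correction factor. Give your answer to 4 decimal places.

1.1157

C = D/d = 146.0/11.8 = 12.3729
K_W = (4C−1)/(4C−4) + 0.615/C = 48.492/45.492 + 0.0497 = 1.1157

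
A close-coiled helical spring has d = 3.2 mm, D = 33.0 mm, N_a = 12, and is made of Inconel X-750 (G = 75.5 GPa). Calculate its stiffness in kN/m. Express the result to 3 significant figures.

k = Gd⁴/(8D³N_a) = (75.5×10³ × 3.2⁴) / (8 × 33.0³ × 12)
  = 7.91675e+06 / 3.44995e+06 = 2.2947 N/mm

2.29 kN/m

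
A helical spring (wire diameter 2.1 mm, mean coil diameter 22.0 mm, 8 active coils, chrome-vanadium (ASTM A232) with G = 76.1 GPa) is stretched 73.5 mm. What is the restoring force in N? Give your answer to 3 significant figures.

160 N

k = Gd⁴/(8D³N_a) = (76.1×10³)(2.1⁴)/(8·22.0³·8) = 2.1718 N/mm
F = k·δ = 2.1718 × 73.5 = 159.63 N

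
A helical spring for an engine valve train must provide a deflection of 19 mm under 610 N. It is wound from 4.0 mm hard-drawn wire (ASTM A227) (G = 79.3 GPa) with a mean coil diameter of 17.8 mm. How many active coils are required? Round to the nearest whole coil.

Required rate k = F/δ = 610/19 = 32.105 N/mm
N_a = Gd⁴/(8D³k) = (79.3×10³ × 4.0⁴)/(8 × 17.8³ × 32.105)
    = 2.03008e+07 / 1.44853e+06 = 14.01 → 14 coils

14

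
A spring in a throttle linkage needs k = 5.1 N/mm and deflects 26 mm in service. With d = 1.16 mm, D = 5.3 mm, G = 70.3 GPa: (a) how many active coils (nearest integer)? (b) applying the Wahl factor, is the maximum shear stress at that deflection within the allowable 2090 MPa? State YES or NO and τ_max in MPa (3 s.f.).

(a) 21 coils; (b) YES, τ_max = 1540 MPa

N_a = Gd⁴/(8D³k) = (70.3×10³)(1.16⁴)/(8·5.3³·5.1) = 20.96 → N_a = 21
Actual rate k = Gd⁴/(8D³·21) = 5.0892 N/mm
Working load F = kδ = 5.0892·26 = 132.32 N
C = 5.3/1.16 = 4.5690; K_W = (4C−1)/(4C−4)+0.615/C = 1.3447
τ_max = K_W·8FD/(πd³) = 1.3447·1144.1 = 1538.5 MPa
τ_max ≤ 2090 MPa → acceptable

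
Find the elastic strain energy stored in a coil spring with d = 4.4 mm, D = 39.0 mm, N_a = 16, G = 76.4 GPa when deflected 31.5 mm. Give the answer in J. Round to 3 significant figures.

1.87 J

k = Gd⁴/(8D³N_a) = (76.4×10³)(4.4⁴)/(8·39.0³·16) = 3.7714 N/mm
U = ½kδ² = 0.5 × 3.7714 × 31.5² = 1871.1 N·mm = 1.8711 J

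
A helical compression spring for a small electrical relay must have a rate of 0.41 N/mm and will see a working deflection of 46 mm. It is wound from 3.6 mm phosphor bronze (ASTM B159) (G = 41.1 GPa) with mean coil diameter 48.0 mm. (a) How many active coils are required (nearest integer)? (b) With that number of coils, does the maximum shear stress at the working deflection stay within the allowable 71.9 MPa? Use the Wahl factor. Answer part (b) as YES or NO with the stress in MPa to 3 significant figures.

N_a = Gd⁴/(8D³k) = (41.1×10³)(3.6⁴)/(8·48.0³·0.41) = 19.03 → N_a = 19
Actual rate k = Gd⁴/(8D³·19) = 0.41066 N/mm
Working load F = kδ = 0.41066·46 = 18.89 N
C = 48.0/3.6 = 13.3333; K_W = (4C−1)/(4C−4)+0.615/C = 1.1069
τ_max = K_W·8FD/(πd³) = 1.1069·49.49 = 54.782 MPa
τ_max ≤ 71.9 MPa → acceptable

(a) 19 coils; (b) YES, τ_max = 54.8 MPa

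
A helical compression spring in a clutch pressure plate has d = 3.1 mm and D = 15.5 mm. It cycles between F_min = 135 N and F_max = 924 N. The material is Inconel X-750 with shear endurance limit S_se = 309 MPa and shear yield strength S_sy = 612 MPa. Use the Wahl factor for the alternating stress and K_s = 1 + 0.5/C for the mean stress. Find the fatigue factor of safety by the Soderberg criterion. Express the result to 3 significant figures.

0.288

C = D/d = 15.5/3.1 = 5.0000; K_W = (4C−1)/(4C−4)+0.615/C = 1.3105; K_s = 1+0.5/C = 1.1000
F_a = (F_max−F_min)/2 = 394.5 N; F_m = (F_max+F_min)/2 = 529.5 N
τ_a = K_W·8F_aD/(πd³) = 1.3105 × 522.68 = 684.97 MPa
τ_m = K_s·8F_mD/(πd³) = 1.1000 × 701.54 = 771.69 MPa
Soderberg: 1/n_f = τ_a/S_se + τ_m/S_sy = 684.97/309 + 771.69/612 = 2.21673 + 1.26094 = 3.4777
n_f = 1/3.4777 = 0.2875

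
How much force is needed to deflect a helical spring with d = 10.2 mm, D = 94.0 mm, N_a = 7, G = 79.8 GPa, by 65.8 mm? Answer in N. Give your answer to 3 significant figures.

1220 N

k = Gd⁴/(8D³N_a) = (79.8×10³)(10.2⁴)/(8·94.0³·7) = 18.571 N/mm
F = k·δ = 18.571 × 65.8 = 1222 N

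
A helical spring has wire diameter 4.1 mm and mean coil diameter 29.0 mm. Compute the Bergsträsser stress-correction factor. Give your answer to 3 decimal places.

1.198

C = D/d = 29.0/4.1 = 7.0732
K_B = (4C+2)/(4C−3) = 30.293/25.293 = 1.1977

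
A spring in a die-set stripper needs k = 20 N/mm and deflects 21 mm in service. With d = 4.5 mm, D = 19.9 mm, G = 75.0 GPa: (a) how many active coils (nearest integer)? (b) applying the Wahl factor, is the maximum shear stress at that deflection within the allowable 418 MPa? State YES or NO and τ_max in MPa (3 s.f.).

N_a = Gd⁴/(8D³k) = (75.0×10³)(4.5⁴)/(8·19.9³·20) = 24.39 → N_a = 24
Actual rate k = Gd⁴/(8D³·24) = 20.326 N/mm
Working load F = kδ = 20.326·21 = 426.84 N
C = 19.9/4.5 = 4.4222; K_W = (4C−1)/(4C−4)+0.615/C = 1.3582
τ_max = K_W·8FD/(πd³) = 1.3582·237.37 = 322.4 MPa
τ_max ≤ 418 MPa → acceptable

(a) 24 coils; (b) YES, τ_max = 322 MPa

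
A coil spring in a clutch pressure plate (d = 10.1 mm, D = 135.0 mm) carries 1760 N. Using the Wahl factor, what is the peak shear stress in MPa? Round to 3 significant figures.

650 MPa

Spring index C = D/d = 135.0/10.1 = 13.3663
K_W = (4C−1)/(4C−4) + 0.615/C = 52.465/49.465 + 0.0460 = 1.1067
τ₀ = 8FD/(πd³) = 8·1760·135.0/(π·10.1³) = 1.9008e+06/3236.8 = 587.25 MPa
τ_max = K·τ₀ = 1.1067 × 587.25 = 649.88 MPa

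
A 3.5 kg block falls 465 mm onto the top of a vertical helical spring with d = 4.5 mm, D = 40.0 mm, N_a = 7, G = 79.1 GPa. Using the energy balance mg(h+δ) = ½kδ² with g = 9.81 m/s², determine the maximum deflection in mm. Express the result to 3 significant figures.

k = Gd⁴/(8D³N_a) = (79.1×10³)(4.5⁴)/(8·40.0³·7) = 9.0502 N/mm
W = mg = 3.5 × 9.81 = 34.335 N
½kδ² − Wδ − Wh = 0 → δ = (W + √(W² + 2kWh))/k
δ = (34.335 + √(1178.9 + 288987))/9.0502 = (34.335 + 538.67)/9.0502 = 63.314 mm

63.3 mm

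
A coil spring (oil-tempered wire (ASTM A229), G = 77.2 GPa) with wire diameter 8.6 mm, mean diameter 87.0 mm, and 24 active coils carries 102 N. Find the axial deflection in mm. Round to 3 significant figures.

k = Gd⁴/(8D³N_a) = (77.2×10³)(8.6⁴)/(8·87.0³·24) = 3.34 N/mm
δ = F/k = 102 / 3.34 = 30.539 mm

30.5 mm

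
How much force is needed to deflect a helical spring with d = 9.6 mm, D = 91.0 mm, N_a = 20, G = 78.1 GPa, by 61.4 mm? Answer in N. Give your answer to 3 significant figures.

k = Gd⁴/(8D³N_a) = (78.1×10³)(9.6⁴)/(8·91.0³·20) = 5.5016 N/mm
F = k·δ = 5.5016 × 61.4 = 337.8 N

338 N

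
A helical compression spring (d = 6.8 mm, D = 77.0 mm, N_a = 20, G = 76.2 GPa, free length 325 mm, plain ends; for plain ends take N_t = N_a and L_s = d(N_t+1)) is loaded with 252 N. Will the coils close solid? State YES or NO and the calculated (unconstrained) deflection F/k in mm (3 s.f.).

k = Gd⁴/(8D³N_a) = (76.2×10³)(6.8⁴)/(8·77.0³·20) = 2.2305 N/mm
N_t = 20; L_s = 6.8·21 = 142.8 mm; δ_solid = L₀ − L_s = 325 − 142.8 = 182.2 mm
δ = F/k = 252/2.2305 = 112.98 mm
δ < δ_solid → spring does not go solid

NO, δ = 113 mm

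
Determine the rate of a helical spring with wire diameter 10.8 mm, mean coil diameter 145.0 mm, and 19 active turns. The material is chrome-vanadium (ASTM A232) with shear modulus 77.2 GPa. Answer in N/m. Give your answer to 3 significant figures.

2270 N/m

k = Gd⁴/(8D³N_a) = (77.2×10³ × 10.8⁴) / (8 × 145.0³ × 19)
  = 1.0503e+09 / 4.63391e+08 = 2.2665 N/mm = 2266.5 N/m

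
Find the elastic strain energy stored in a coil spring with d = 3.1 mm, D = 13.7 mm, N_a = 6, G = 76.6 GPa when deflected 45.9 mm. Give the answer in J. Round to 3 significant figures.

k = Gd⁴/(8D³N_a) = (76.6×10³)(3.1⁴)/(8·13.7³·6) = 57.316 N/mm
U = ½kδ² = 0.5 × 57.316 × 45.9² = 60377 N·mm = 60.377 J

60.4 J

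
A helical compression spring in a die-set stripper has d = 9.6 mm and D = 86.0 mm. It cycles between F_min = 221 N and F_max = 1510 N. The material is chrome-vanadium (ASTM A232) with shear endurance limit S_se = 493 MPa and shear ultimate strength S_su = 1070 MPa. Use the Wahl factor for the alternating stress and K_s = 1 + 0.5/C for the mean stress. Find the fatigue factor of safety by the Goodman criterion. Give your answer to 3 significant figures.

1.70

C = D/d = 86.0/9.6 = 8.9583; K_W = (4C−1)/(4C−4)+0.615/C = 1.1629; K_s = 1+0.5/C = 1.0558
F_a = (F_max−F_min)/2 = 644.5 N; F_m = (F_max+F_min)/2 = 865.5 N
τ_a = K_W·8F_aD/(πd³) = 1.1629 × 159.53 = 185.52 MPa
τ_m = K_s·8F_mD/(πd³) = 1.0558 × 214.24 = 226.19 MPa
Goodman: 1/n_f = τ_a/S_se + τ_m/S_su = 185.52/493 + 226.19/1070 = 0.37631 + 0.21140 = 0.5877
n_f = 1/0.5877 = 1.702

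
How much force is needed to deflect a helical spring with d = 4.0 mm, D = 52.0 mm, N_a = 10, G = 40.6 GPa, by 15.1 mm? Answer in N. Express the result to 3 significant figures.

k = Gd⁴/(8D³N_a) = (40.6×10³)(4.0⁴)/(8·52.0³·10) = 0.92399 N/mm
F = k·δ = 0.92399 × 15.1 = 13.952 N

14.0 N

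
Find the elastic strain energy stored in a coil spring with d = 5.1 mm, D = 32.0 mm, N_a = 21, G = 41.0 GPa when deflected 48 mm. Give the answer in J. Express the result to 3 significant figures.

k = Gd⁴/(8D³N_a) = (41.0×10³)(5.1⁴)/(8·32.0³·21) = 5.0385 N/mm
U = ½kδ² = 0.5 × 5.0385 × 48² = 5804.4 N·mm = 5.8044 J

5.80 J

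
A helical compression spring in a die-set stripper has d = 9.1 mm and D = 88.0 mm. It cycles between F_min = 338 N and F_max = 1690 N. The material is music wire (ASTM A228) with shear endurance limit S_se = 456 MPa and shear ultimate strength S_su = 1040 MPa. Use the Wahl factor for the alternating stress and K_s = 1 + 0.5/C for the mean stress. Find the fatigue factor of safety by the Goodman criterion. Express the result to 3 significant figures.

C = D/d = 88.0/9.1 = 9.6703; K_W = (4C−1)/(4C−4)+0.615/C = 1.1501; K_s = 1+0.5/C = 1.0517
F_a = (F_max−F_min)/2 = 676 N; F_m = (F_max+F_min)/2 = 1014 N
τ_a = K_W·8F_aD/(πd³) = 1.1501 × 201.02 = 231.2 MPa
τ_m = K_s·8F_mD/(πd³) = 1.0517 × 301.53 = 317.12 MPa
Goodman: 1/n_f = τ_a/S_se + τ_m/S_su = 231.2/456 + 317.12/1040 = 0.50701 + 0.30493 = 0.81194
n_f = 1/0.81194 = 1.232

1.23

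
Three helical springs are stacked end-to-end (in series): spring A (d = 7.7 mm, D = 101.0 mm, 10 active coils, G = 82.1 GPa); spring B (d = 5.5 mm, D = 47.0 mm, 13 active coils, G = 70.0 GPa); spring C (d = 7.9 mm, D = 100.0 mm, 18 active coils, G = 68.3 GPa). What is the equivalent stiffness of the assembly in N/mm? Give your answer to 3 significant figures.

k_A = Gd⁴/(8D³N_a) = (82.1×10³)(7.7⁴)/(8·101.0³·10) = 3.5015 N/mm
k_B = Gd⁴/(8D³N_a) = (70.0×10³)(5.5⁴)/(8·47.0³·13) = 5.9323 N/mm
k_C = Gd⁴/(8D³N_a) = (68.3×10³)(7.9⁴)/(8·100.0³·18) = 1.8474 N/mm
Series: 1/k_eq = 1/3.5015 + 1/5.9323 + 1/1.8474 = 0.99546; k_eq = 1.0046 N/mm

1.00 N/mm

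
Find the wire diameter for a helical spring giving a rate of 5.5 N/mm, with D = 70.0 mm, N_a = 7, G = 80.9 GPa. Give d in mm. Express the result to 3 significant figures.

6.01 mm

d = (8D³N_a·k / G)^(1/4) = (8·70.0³·7·5.5 / (80.9×10³))^0.25
  = (1305.9)^0.25 = 6.0114 mm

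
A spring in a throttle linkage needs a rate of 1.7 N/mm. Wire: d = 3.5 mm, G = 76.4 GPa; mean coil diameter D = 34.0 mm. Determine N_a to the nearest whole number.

21

N_a = Gd⁴/(8D³k) = (76.4×10³ × 3.5⁴)/(8 × 34.0³ × 1.7)
    = 1.14648e+07 / 534534 = 21.45 → 21 coils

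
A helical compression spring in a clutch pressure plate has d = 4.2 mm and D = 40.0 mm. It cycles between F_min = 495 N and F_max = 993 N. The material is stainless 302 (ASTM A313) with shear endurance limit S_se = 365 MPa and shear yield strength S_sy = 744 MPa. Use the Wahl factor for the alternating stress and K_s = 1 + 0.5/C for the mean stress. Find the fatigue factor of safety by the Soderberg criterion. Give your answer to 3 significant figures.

0.396

C = D/d = 40.0/4.2 = 9.5238; K_W = (4C−1)/(4C−4)+0.615/C = 1.1526; K_s = 1+0.5/C = 1.0525
F_a = (F_max−F_min)/2 = 249 N; F_m = (F_max+F_min)/2 = 744 N
τ_a = K_W·8F_aD/(πd³) = 1.1526 × 342.34 = 394.56 MPa
τ_m = K_s·8F_mD/(πd³) = 1.0525 × 1022.9 = 1076.6 MPa
Soderberg: 1/n_f = τ_a/S_se + τ_m/S_sy = 394.56/365 + 1076.6/744 = 1.08100 + 1.44702 = 2.528
n_f = 1/2.528 = 0.3956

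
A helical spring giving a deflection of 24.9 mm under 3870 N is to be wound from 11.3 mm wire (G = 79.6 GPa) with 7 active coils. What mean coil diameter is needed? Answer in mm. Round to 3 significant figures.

Required rate k = F/δ = 3870/24.9 = 155.42 N/mm
D = (Gd⁴/(8N_a·k))^(1/3) = (79.6×10³·11.3⁴/(8·7·155.42))^(1/3)
  = (149117)^(1/3) = 53.0285 mm

53.0 mm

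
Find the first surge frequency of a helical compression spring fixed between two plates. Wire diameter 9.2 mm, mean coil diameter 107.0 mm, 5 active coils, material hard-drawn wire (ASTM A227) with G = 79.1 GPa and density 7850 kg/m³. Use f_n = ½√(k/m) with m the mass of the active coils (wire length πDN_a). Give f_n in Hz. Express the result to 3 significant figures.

k = Gd⁴/(8D³N_a) = (79.1×10³)(9.2⁴)/(8·107.0³·5) = 11.564 N/mm = 11564 N/m
Wire length L = πDN_a = π·107.0·5 = 1680.8 mm
m = ρ·(πd²/4)·L = 7850 × 66.476×10⁻⁶ m² × 1.6808 m = 0.87708 kg
f_n = ½√(k/m) = 0.5·√(11564/0.87708) = 0.5·√(13185) = 57.413 Hz

57.4 Hz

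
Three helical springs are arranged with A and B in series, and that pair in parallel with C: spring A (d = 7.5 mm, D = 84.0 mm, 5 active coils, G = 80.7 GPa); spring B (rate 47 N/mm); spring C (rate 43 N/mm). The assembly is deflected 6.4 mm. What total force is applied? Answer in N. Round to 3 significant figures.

k_A = Gd⁴/(8D³N_a) = (80.7×10³)(7.5⁴)/(8·84.0³·5) = 10.77 N/mm
Springs A,B series: k_AB = 1/(1/10.77+1/47) = 8.7622 N/mm; parallel with C: k_eq = 8.7622+43 = 51.762 N/mm
F = k_eq·δ = 51.762·6.4 = 331.28 N

331 N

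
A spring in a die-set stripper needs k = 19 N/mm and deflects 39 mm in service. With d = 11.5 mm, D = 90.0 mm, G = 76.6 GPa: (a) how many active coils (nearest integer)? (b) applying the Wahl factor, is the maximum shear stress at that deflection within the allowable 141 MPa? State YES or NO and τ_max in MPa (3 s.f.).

N_a = Gd⁴/(8D³k) = (76.6×10³)(11.5⁴)/(8·90.0³·19) = 12.09 → N_a = 12
Actual rate k = Gd⁴/(8D³·12) = 19.144 N/mm
Working load F = kδ = 19.144·39 = 746.6 N
C = 90.0/11.5 = 7.8261; K_W = (4C−1)/(4C−4)+0.615/C = 1.1885
τ_max = K_W·8FD/(πd³) = 1.1885·112.51 = 133.71 MPa
τ_max ≤ 141 MPa → acceptable

(a) 12 coils; (b) YES, τ_max = 134 MPa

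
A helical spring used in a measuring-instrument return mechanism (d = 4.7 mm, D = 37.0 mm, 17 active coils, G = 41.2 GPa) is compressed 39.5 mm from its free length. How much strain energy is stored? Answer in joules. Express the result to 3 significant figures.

2.28 J

k = Gd⁴/(8D³N_a) = (41.2×10³)(4.7⁴)/(8·37.0³·17) = 2.9184 N/mm
U = ½kδ² = 0.5 × 2.9184 × 39.5² = 2276.7 N·mm = 2.2767 J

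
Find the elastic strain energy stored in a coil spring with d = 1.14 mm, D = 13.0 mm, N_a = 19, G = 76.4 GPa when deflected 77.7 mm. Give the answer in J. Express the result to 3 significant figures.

k = Gd⁴/(8D³N_a) = (76.4×10³)(1.14⁴)/(8·13.0³·19) = 0.3864 N/mm
U = ½kδ² = 0.5 × 0.3864 × 77.7² = 1166.4 N·mm = 1.1664 J

1.17 J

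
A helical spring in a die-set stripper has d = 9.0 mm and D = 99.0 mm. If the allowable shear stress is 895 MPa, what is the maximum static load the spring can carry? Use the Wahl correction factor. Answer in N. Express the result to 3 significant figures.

C = D/d = 99.0/9.0 = 11.0000
K_W = (4C−1)/(4C−4) + 0.615/C = 43.000/40.000 + 0.0559 = 1.1309
τ_max = K·8FD/(πd³) → F_max = τ_allow·πd³/(8DK)
F_max = 895·π·9.0³/(8·99.0·1.1309) = 2.0497e+06/895.68 = 2288.5 N

2290 N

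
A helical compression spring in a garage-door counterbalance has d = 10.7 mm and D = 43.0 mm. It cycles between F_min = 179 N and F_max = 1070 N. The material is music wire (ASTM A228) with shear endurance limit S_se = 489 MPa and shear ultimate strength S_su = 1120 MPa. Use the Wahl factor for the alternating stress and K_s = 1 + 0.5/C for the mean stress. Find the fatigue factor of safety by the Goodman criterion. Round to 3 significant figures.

C = D/d = 43.0/10.7 = 4.0187; K_W = (4C−1)/(4C−4)+0.615/C = 1.4015; K_s = 1+0.5/C = 1.1244
F_a = (F_max−F_min)/2 = 445.5 N; F_m = (F_max+F_min)/2 = 624.5 N
τ_a = K_W·8F_aD/(πd³) = 1.4015 × 39.82 = 55.808 MPa
τ_m = K_s·8F_mD/(πd³) = 1.1244 × 55.82 = 62.765 MPa
Goodman: 1/n_f = τ_a/S_se + τ_m/S_su = 55.808/489 + 62.765/1120 = 0.11413 + 0.05604 = 0.17017
n_f = 1/0.17017 = 5.877

5.88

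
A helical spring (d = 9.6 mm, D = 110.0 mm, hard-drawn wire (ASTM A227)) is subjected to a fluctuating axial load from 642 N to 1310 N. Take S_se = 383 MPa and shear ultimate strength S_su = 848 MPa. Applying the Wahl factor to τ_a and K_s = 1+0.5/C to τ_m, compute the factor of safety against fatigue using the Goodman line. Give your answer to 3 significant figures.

C = D/d = 110.0/9.6 = 11.4583; K_W = (4C−1)/(4C−4)+0.615/C = 1.1254; K_s = 1+0.5/C = 1.0436
F_a = (F_max−F_min)/2 = 334 N; F_m = (F_max+F_min)/2 = 976 N
τ_a = K_W·8F_aD/(πd³) = 1.1254 × 105.75 = 119.01 MPa
τ_m = K_s·8F_mD/(πd³) = 1.0436 × 309.01 = 322.49 MPa
Goodman: 1/n_f = τ_a/S_se + τ_m/S_su = 119.01/383 + 322.49/848 = 0.31072 + 0.38030 = 0.69102
n_f = 1/0.69102 = 1.447

1.45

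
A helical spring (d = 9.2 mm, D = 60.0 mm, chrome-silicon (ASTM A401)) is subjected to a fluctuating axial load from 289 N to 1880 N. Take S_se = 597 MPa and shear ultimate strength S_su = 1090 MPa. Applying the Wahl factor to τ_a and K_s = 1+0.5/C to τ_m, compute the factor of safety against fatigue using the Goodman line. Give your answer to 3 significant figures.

1.88

C = D/d = 60.0/9.2 = 6.5217; K_W = (4C−1)/(4C−4)+0.615/C = 1.2301; K_s = 1+0.5/C = 1.0767
F_a = (F_max−F_min)/2 = 795.5 N; F_m = (F_max+F_min)/2 = 1084.5 N
τ_a = K_W·8F_aD/(πd³) = 1.2301 × 156.09 = 192.01 MPa
τ_m = K_s·8F_mD/(πd³) = 1.0767 × 212.79 = 229.11 MPa
Goodman: 1/n_f = τ_a/S_se + τ_m/S_su = 192.01/597 + 229.11/1090 = 0.32162 + 0.21019 = 0.53181
n_f = 1/0.53181 = 1.88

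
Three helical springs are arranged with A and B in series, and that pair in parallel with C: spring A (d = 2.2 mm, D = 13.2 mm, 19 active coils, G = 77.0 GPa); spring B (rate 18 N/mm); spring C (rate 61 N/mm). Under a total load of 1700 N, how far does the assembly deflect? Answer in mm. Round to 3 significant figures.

k_A = Gd⁴/(8D³N_a) = (77.0×10³)(2.2⁴)/(8·13.2³·19) = 5.1596 N/mm
Springs A,B series: k_AB = 1/(1/5.1596+1/18) = 4.0101 N/mm; parallel with C: k_eq = 4.0101+61 = 65.01 N/mm
δ = F/k_eq = 1700/65.01 = 26.15 mm

26.1 mm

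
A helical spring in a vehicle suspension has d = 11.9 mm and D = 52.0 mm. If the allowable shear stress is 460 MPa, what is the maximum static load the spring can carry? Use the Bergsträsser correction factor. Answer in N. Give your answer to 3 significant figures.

C = D/d = 52.0/11.9 = 4.3697
K_B = (4C+2)/(4C−3) = 19.479/14.479 = 1.3453
τ_max = K·8FD/(πd³) → F_max = τ_allow·πd³/(8DK)
F_max = 460·π·11.9³/(8·52.0·1.3453) = 2.4353e+06/559.66 = 4351.4 N

4350 N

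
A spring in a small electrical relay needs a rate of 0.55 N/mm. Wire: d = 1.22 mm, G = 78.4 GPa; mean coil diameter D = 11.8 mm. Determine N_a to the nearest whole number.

24

N_a = Gd⁴/(8D³k) = (78.4×10³ × 1.22⁴)/(8 × 11.8³ × 0.55)
    = 173682 / 7229.34 = 24.02 → 24 coils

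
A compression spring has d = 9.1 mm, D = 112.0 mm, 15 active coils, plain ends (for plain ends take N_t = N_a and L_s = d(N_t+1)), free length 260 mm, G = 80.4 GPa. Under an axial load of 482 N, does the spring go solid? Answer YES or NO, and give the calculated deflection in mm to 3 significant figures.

YES, δ = 147 mm

k = Gd⁴/(8D³N_a) = (80.4×10³)(9.1⁴)/(8·112.0³·15) = 3.2703 N/mm
N_t = 15; L_s = 9.1·16 = 145.6 mm; δ_solid = L₀ − L_s = 260 − 145.6 = 114.4 mm
δ = F/k = 482/3.2703 = 147.39 mm
δ ≥ δ_solid → spring goes solid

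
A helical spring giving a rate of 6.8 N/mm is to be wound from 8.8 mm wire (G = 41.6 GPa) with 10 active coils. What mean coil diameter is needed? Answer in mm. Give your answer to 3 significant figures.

D = (Gd⁴/(8N_a·k))^(1/3) = (41.6×10³·8.8⁴/(8·10·6.8))^(1/3)
  = (458591)^(1/3) = 77.1155 mm

77.1 mm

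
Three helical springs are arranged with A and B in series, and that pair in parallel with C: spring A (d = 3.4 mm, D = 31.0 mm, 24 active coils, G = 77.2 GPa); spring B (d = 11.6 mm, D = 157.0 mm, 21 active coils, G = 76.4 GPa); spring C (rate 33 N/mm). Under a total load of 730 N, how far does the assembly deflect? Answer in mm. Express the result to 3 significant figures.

21.5 mm

k_A = Gd⁴/(8D³N_a) = (77.2×10³)(3.4⁴)/(8·31.0³·24) = 1.8036 N/mm
k_B = Gd⁴/(8D³N_a) = (76.4×10³)(11.6⁴)/(8·157.0³·21) = 2.1277 N/mm
Springs A,B series: k_AB = 1/(1/1.8036+1/2.1277) = 0.97616 N/mm; parallel with C: k_eq = 0.97616+33 = 33.976 N/mm
δ = F/k_eq = 730/33.976 = 21.486 mm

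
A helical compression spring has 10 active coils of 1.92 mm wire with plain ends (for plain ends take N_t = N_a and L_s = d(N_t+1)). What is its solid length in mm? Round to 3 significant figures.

plain ends: N_t = N_a = 10
L_s = d·(N_t+1) = 1.92 × 11 = 21.12 mm

21.1 mm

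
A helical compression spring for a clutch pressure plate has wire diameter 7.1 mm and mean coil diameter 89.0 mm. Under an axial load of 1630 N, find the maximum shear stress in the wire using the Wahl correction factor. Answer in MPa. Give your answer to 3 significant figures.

1150 MPa

Spring index C = D/d = 89.0/7.1 = 12.5352
K_W = (4C−1)/(4C−4) + 0.615/C = 49.141/46.141 + 0.0491 = 1.1141
τ₀ = 8FD/(πd³) = 8·1630·89.0/(π·7.1³) = 1.16056e+06/1124.4 = 1032.1 MPa
τ_max = K·τ₀ = 1.1141 × 1032.1 = 1149.9 MPa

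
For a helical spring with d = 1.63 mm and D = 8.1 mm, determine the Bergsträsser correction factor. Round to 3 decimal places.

1.296

C = D/d = 8.1/1.63 = 4.9693
K_B = (4C+2)/(4C−3) = 21.877/16.877 = 1.2963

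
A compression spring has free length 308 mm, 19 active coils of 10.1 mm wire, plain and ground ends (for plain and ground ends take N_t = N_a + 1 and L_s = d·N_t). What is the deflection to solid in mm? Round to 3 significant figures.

106 mm

N_t = 20; L_s = 10.1·20 = 202 mm
δ_solid = L₀ − L_s = 308 − 202 = 106 mm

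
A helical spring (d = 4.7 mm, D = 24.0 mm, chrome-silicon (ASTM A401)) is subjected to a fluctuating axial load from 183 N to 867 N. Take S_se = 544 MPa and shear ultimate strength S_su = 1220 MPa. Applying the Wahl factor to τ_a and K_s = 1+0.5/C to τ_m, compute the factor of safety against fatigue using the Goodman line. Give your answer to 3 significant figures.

C = D/d = 24.0/4.7 = 5.1064; K_W = (4C−1)/(4C−4)+0.615/C = 1.3031; K_s = 1+0.5/C = 1.0979
F_a = (F_max−F_min)/2 = 342 N; F_m = (F_max+F_min)/2 = 525 N
τ_a = K_W·8F_aD/(πd³) = 1.3031 × 201.32 = 262.33 MPa
τ_m = K_s·8F_mD/(πd³) = 1.0979 × 309.04 = 339.3 MPa
Goodman: 1/n_f = τ_a/S_se + τ_m/S_su = 262.33/544 + 339.3/1220 = 0.48223 + 0.27812 = 0.76035
n_f = 1/0.76035 = 1.315

1.32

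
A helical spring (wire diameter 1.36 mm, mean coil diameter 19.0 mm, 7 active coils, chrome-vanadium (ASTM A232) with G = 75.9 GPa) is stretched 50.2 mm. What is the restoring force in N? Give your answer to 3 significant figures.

33.9 N

k = Gd⁴/(8D³N_a) = (75.9×10³)(1.36⁴)/(8·19.0³·7) = 0.676 N/mm
F = k·δ = 0.676 × 50.2 = 33.935 N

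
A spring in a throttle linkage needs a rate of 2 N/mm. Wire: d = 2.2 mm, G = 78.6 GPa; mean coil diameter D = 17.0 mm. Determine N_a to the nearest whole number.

N_a = Gd⁴/(8D³k) = (78.6×10³ × 2.2⁴)/(8 × 17.0³ × 2)
    = 1.84125e+06 / 78608 = 23.42 → 23 coils

23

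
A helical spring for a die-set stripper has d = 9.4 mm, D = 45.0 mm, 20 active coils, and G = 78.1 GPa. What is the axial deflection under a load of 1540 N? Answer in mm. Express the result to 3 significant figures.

k = Gd⁴/(8D³N_a) = (78.1×10³)(9.4⁴)/(8·45.0³·20) = 41.822 N/mm
δ = F/k = 1540 / 41.822 = 36.823 mm

36.8 mm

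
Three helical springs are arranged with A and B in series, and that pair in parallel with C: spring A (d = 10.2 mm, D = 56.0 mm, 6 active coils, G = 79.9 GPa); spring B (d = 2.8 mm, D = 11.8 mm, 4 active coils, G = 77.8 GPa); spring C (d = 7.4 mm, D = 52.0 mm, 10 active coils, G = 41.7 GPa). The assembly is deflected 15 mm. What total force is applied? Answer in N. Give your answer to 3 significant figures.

k_A = Gd⁴/(8D³N_a) = (79.9×10³)(10.2⁴)/(8·56.0³·6) = 102.6 N/mm
k_B = Gd⁴/(8D³N_a) = (77.8×10³)(2.8⁴)/(8·11.8³·4) = 90.953 N/mm
k_C = Gd⁴/(8D³N_a) = (41.7×10³)(7.4⁴)/(8·52.0³·10) = 11.116 N/mm
Springs A,B series: k_AB = 1/(1/102.6+1/90.953) = 48.213 N/mm; parallel with C: k_eq = 48.213+11.116 = 59.329 N/mm
F = k_eq·δ = 59.329·15 = 889.94 N

890 N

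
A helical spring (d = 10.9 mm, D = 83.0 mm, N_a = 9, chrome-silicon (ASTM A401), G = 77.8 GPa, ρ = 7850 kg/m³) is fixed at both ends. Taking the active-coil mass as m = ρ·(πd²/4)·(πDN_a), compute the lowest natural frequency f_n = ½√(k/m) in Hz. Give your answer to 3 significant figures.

k = Gd⁴/(8D³N_a) = (77.8×10³)(10.9⁴)/(8·83.0³·9) = 26.676 N/mm = 26676 N/m
Wire length L = πDN_a = π·83.0·9 = 2346.8 mm
m = ρ·(πd²/4)·L = 7850 × 93.313×10⁻⁶ m² × 2.3468 m = 1.719 kg
f_n = ½√(k/m) = 0.5·√(26676/1.719) = 0.5·√(15518) = 62.286 Hz

62.3 Hz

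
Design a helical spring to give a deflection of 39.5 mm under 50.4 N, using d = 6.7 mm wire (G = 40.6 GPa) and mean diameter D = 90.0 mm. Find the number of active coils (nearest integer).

11

Required rate k = F/δ = 50.4/39.5 = 1.2759 N/mm
N_a = Gd⁴/(8D³k) = (40.6×10³ × 6.7⁴)/(8 × 90.0³ × 1.2759)
    = 8.18136e+07 / 7.44134e+06 = 10.99 → 11 coils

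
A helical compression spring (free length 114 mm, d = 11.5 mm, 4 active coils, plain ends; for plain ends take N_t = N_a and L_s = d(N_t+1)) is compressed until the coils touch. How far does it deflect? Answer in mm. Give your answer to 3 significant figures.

56.5 mm

N_t = 4; L_s = 11.5·5 = 57.5 mm
δ_solid = L₀ − L_s = 114 − 57.5 = 56.5 mm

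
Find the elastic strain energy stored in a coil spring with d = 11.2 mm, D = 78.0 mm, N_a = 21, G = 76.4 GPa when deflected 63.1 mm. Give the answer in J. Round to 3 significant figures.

30.0 J

k = Gd⁴/(8D³N_a) = (76.4×10³)(11.2⁴)/(8·78.0³·21) = 15.079 N/mm
U = ½kδ² = 0.5 × 15.079 × 63.1² = 30019 N·mm = 30.019 J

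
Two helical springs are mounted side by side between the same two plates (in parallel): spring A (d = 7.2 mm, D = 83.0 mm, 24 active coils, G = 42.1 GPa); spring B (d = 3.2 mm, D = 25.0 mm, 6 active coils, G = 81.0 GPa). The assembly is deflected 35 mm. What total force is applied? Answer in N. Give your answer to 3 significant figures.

k_A = Gd⁴/(8D³N_a) = (42.1×10³)(7.2⁴)/(8·83.0³·24) = 1.0306 N/mm
k_B = Gd⁴/(8D³N_a) = (81.0×10³)(3.2⁴)/(8·25.0³·6) = 11.325 N/mm
Parallel: k_eq = 1.0306 + 11.325 = 12.355 N/mm
F = k_eq·δ = 12.355·35 = 432.43 N

432 N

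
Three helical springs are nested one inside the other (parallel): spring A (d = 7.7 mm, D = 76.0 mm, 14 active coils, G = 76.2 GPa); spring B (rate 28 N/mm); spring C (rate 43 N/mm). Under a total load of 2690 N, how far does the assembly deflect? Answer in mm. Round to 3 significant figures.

35.2 mm

k_A = Gd⁴/(8D³N_a) = (76.2×10³)(7.7⁴)/(8·76.0³·14) = 5.4483 N/mm
Parallel: k_eq = 5.4483 + 28 + 43 = 76.448 N/mm
δ = F/k_eq = 2690/76.448 = 35.187 mm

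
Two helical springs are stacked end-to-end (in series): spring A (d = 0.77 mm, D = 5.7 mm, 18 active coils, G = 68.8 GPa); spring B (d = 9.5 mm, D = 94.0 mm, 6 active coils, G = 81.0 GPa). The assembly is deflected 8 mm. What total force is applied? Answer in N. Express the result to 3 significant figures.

6.88 N

k_A = Gd⁴/(8D³N_a) = (68.8×10³)(0.77⁴)/(8·5.7³·18) = 0.90691 N/mm
k_B = Gd⁴/(8D³N_a) = (81.0×10³)(9.5⁴)/(8·94.0³·6) = 16.548 N/mm
Series: 1/k_eq = 1/0.90691 + 1/16.548 = 1.1631; k_eq = 0.85979 N/mm
F = k_eq·δ = 0.85979·8 = 6.8783 N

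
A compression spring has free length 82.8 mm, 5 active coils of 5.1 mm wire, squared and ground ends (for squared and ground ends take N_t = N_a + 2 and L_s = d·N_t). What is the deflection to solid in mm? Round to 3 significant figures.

N_t = 7; L_s = 5.1·7 = 35.7 mm
δ_solid = L₀ − L_s = 82.8 − 35.7 = 47.1 mm

47.1 mm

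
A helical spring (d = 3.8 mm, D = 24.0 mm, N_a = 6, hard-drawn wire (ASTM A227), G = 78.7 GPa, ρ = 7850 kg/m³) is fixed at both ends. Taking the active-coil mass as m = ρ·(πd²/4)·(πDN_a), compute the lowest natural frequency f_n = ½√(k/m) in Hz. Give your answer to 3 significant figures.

k = Gd⁴/(8D³N_a) = (78.7×10³)(3.8⁴)/(8·24.0³·6) = 24.731 N/mm = 24731 N/m
Wire length L = πDN_a = π·24.0·6 = 452.39 mm
m = ρ·(πd²/4)·L = 7850 × 11.341×10⁻⁶ m² × 0.45239 m = 0.040275 kg
f_n = ½√(k/m) = 0.5·√(24731/0.040275) = 0.5·√(6.1404e+05) = 391.8 Hz

392 Hz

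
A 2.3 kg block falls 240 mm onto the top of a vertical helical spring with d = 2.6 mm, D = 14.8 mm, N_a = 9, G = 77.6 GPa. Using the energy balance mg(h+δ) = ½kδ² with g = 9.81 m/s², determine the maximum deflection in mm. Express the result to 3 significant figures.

k = Gd⁴/(8D³N_a) = (77.6×10³)(2.6⁴)/(8·14.8³·9) = 15.193 N/mm
W = mg = 2.3 × 9.81 = 22.563 N
½kδ² − Wδ − Wh = 0 → δ = (W + √(W² + 2kWh))/k
δ = (22.563 + √(509.09 + 164542))/15.193 = (22.563 + 406.26)/15.193 = 28.226 mm

28.2 mm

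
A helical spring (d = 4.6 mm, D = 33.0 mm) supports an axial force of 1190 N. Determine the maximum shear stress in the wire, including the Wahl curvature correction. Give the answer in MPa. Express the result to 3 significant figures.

Spring index C = D/d = 33.0/4.6 = 7.1739
K_W = (4C−1)/(4C−4) + 0.615/C = 27.696/24.696 + 0.0857 = 1.2072
τ₀ = 8FD/(πd³) = 8·1190·33.0/(π·4.6³) = 314160/305.79 = 1027.4 MPa
τ_max = K·τ₀ = 1.2072 × 1027.4 = 1240.2 MPa

1240 MPa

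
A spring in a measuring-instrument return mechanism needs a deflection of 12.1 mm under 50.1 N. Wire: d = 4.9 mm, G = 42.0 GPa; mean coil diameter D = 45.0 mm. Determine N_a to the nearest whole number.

Required rate k = F/δ = 50.1/12.1 = 4.1405 N/mm
N_a = Gd⁴/(8D³k) = (42.0×10³ × 4.9⁴)/(8 × 45.0³ × 4.1405)
    = 2.42122e+07 / 3.01842e+06 = 8.021 → 8 coils

8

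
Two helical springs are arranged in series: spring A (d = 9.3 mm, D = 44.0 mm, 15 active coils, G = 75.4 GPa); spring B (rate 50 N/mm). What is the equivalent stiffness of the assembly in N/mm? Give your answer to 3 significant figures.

26.2 N/mm

k_A = Gd⁴/(8D³N_a) = (75.4×10³)(9.3⁴)/(8·44.0³·15) = 55.178 N/mm
Series: 1/k_eq = 1/55.178 + 1/50 = 0.038123; k_eq = 26.231 N/mm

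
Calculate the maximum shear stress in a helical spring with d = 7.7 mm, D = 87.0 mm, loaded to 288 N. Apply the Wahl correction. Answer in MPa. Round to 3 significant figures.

158 MPa

Spring index C = D/d = 87.0/7.7 = 11.2987
K_W = (4C−1)/(4C−4) + 0.615/C = 44.195/41.195 + 0.0544 = 1.1273
τ₀ = 8FD/(πd³) = 8·288·87.0/(π·7.7³) = 200448/1434.2 = 139.76 MPa
τ_max = K·τ₀ = 1.1273 × 139.76 = 157.54 MPa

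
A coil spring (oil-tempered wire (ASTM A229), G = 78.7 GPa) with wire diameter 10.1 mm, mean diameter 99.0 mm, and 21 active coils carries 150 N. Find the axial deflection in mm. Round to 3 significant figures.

29.9 mm

k = Gd⁴/(8D³N_a) = (78.7×10³)(10.1⁴)/(8·99.0³·21) = 5.024 N/mm
δ = F/k = 150 / 5.024 = 29.857 mm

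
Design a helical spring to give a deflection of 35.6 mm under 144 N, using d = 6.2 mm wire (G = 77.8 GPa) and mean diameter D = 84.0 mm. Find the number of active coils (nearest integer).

6

Required rate k = F/δ = 144/35.6 = 4.0449 N/mm
N_a = Gd⁴/(8D³k) = (77.8×10³ × 6.2⁴)/(8 × 84.0³ × 4.0449)
    = 1.1496e+08 / 1.91796e+07 = 5.994 → 6 coils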